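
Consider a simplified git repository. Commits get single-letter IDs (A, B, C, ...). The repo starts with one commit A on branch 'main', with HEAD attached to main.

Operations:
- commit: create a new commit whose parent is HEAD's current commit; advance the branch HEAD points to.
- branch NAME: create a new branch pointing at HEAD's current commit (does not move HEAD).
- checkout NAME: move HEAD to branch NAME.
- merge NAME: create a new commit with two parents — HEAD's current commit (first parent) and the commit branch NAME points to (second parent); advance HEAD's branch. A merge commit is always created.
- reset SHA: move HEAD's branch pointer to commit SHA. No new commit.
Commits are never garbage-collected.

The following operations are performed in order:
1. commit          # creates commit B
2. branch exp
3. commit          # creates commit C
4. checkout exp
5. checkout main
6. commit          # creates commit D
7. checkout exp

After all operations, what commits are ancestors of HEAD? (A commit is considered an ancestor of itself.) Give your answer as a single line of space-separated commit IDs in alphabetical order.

Answer: A B

Derivation:
After op 1 (commit): HEAD=main@B [main=B]
After op 2 (branch): HEAD=main@B [exp=B main=B]
After op 3 (commit): HEAD=main@C [exp=B main=C]
After op 4 (checkout): HEAD=exp@B [exp=B main=C]
After op 5 (checkout): HEAD=main@C [exp=B main=C]
After op 6 (commit): HEAD=main@D [exp=B main=D]
After op 7 (checkout): HEAD=exp@B [exp=B main=D]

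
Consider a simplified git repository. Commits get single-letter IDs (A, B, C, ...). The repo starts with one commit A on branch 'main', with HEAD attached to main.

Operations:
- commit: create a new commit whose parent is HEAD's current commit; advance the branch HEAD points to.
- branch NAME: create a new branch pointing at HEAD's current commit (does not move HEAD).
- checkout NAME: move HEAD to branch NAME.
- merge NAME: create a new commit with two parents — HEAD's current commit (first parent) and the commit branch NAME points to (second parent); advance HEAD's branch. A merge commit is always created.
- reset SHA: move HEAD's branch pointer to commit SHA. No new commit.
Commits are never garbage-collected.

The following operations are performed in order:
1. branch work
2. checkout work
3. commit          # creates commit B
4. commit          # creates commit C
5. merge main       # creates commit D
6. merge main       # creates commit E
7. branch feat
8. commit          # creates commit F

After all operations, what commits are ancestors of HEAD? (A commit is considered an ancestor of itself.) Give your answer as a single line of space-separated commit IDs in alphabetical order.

After op 1 (branch): HEAD=main@A [main=A work=A]
After op 2 (checkout): HEAD=work@A [main=A work=A]
After op 3 (commit): HEAD=work@B [main=A work=B]
After op 4 (commit): HEAD=work@C [main=A work=C]
After op 5 (merge): HEAD=work@D [main=A work=D]
After op 6 (merge): HEAD=work@E [main=A work=E]
After op 7 (branch): HEAD=work@E [feat=E main=A work=E]
After op 8 (commit): HEAD=work@F [feat=E main=A work=F]

Answer: A B C D E F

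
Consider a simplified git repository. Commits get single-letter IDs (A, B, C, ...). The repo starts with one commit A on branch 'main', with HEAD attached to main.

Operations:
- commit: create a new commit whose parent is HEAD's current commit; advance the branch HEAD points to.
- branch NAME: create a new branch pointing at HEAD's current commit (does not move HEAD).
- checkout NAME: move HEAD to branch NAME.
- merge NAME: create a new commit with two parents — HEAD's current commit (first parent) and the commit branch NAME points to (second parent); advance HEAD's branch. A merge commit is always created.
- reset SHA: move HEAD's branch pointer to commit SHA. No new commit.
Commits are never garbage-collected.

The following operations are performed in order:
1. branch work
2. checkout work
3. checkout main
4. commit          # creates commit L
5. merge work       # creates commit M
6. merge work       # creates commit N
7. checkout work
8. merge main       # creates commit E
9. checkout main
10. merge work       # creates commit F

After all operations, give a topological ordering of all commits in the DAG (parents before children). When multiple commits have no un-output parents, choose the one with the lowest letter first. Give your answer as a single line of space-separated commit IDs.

Answer: A L M N E F

Derivation:
After op 1 (branch): HEAD=main@A [main=A work=A]
After op 2 (checkout): HEAD=work@A [main=A work=A]
After op 3 (checkout): HEAD=main@A [main=A work=A]
After op 4 (commit): HEAD=main@L [main=L work=A]
After op 5 (merge): HEAD=main@M [main=M work=A]
After op 6 (merge): HEAD=main@N [main=N work=A]
After op 7 (checkout): HEAD=work@A [main=N work=A]
After op 8 (merge): HEAD=work@E [main=N work=E]
After op 9 (checkout): HEAD=main@N [main=N work=E]
After op 10 (merge): HEAD=main@F [main=F work=E]
commit A: parents=[]
commit E: parents=['A', 'N']
commit F: parents=['N', 'E']
commit L: parents=['A']
commit M: parents=['L', 'A']
commit N: parents=['M', 'A']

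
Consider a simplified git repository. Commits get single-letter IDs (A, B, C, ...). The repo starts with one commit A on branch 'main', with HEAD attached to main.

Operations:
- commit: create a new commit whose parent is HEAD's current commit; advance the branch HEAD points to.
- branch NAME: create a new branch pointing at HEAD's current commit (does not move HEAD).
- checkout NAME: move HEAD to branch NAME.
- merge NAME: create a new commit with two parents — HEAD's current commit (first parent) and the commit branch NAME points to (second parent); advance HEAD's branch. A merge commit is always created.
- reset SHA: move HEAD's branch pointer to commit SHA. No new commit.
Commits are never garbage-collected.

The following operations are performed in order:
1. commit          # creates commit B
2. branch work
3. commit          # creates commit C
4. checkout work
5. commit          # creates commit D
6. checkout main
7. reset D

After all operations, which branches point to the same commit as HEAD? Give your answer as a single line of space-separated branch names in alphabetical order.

After op 1 (commit): HEAD=main@B [main=B]
After op 2 (branch): HEAD=main@B [main=B work=B]
After op 3 (commit): HEAD=main@C [main=C work=B]
After op 4 (checkout): HEAD=work@B [main=C work=B]
After op 5 (commit): HEAD=work@D [main=C work=D]
After op 6 (checkout): HEAD=main@C [main=C work=D]
After op 7 (reset): HEAD=main@D [main=D work=D]

Answer: main work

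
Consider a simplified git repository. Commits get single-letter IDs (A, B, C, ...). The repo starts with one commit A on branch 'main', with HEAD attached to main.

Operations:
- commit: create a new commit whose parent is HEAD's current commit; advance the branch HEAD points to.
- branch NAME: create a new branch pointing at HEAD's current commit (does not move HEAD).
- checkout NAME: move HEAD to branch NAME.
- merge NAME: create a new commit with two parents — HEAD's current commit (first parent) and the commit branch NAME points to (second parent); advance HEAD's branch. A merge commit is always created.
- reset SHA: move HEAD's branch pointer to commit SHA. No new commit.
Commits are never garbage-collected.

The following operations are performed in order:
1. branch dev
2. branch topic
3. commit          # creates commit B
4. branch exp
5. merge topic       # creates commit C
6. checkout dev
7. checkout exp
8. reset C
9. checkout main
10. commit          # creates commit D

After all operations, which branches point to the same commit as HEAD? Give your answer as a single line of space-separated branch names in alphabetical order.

Answer: main

Derivation:
After op 1 (branch): HEAD=main@A [dev=A main=A]
After op 2 (branch): HEAD=main@A [dev=A main=A topic=A]
After op 3 (commit): HEAD=main@B [dev=A main=B topic=A]
After op 4 (branch): HEAD=main@B [dev=A exp=B main=B topic=A]
After op 5 (merge): HEAD=main@C [dev=A exp=B main=C topic=A]
After op 6 (checkout): HEAD=dev@A [dev=A exp=B main=C topic=A]
After op 7 (checkout): HEAD=exp@B [dev=A exp=B main=C topic=A]
After op 8 (reset): HEAD=exp@C [dev=A exp=C main=C topic=A]
After op 9 (checkout): HEAD=main@C [dev=A exp=C main=C topic=A]
After op 10 (commit): HEAD=main@D [dev=A exp=C main=D topic=A]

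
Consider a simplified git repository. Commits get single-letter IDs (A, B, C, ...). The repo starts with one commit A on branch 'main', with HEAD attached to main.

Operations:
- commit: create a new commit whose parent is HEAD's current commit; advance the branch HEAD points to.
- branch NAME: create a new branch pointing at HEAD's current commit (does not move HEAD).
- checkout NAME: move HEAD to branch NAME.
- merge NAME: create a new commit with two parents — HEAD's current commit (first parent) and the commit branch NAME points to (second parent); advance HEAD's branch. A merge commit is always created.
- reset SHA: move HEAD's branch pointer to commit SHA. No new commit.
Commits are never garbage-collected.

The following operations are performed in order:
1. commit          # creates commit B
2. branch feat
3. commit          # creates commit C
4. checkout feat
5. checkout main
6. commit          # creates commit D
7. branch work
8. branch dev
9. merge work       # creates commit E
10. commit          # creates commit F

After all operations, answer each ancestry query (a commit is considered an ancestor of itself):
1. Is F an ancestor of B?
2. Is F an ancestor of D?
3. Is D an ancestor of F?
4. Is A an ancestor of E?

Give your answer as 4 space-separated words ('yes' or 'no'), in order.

Answer: no no yes yes

Derivation:
After op 1 (commit): HEAD=main@B [main=B]
After op 2 (branch): HEAD=main@B [feat=B main=B]
After op 3 (commit): HEAD=main@C [feat=B main=C]
After op 4 (checkout): HEAD=feat@B [feat=B main=C]
After op 5 (checkout): HEAD=main@C [feat=B main=C]
After op 6 (commit): HEAD=main@D [feat=B main=D]
After op 7 (branch): HEAD=main@D [feat=B main=D work=D]
After op 8 (branch): HEAD=main@D [dev=D feat=B main=D work=D]
After op 9 (merge): HEAD=main@E [dev=D feat=B main=E work=D]
After op 10 (commit): HEAD=main@F [dev=D feat=B main=F work=D]
ancestors(B) = {A,B}; F in? no
ancestors(D) = {A,B,C,D}; F in? no
ancestors(F) = {A,B,C,D,E,F}; D in? yes
ancestors(E) = {A,B,C,D,E}; A in? yes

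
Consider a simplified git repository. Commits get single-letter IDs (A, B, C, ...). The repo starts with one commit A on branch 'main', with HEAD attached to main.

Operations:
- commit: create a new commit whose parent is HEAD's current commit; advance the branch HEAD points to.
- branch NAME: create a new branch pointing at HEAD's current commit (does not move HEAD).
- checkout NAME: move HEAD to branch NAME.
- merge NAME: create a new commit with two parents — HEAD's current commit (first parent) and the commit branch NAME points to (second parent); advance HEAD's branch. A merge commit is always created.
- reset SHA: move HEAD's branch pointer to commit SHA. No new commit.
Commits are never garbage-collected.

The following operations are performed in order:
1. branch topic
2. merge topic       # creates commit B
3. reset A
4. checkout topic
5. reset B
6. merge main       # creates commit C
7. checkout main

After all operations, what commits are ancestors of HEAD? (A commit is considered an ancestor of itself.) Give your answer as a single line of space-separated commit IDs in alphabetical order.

Answer: A

Derivation:
After op 1 (branch): HEAD=main@A [main=A topic=A]
After op 2 (merge): HEAD=main@B [main=B topic=A]
After op 3 (reset): HEAD=main@A [main=A topic=A]
After op 4 (checkout): HEAD=topic@A [main=A topic=A]
After op 5 (reset): HEAD=topic@B [main=A topic=B]
After op 6 (merge): HEAD=topic@C [main=A topic=C]
After op 7 (checkout): HEAD=main@A [main=A topic=C]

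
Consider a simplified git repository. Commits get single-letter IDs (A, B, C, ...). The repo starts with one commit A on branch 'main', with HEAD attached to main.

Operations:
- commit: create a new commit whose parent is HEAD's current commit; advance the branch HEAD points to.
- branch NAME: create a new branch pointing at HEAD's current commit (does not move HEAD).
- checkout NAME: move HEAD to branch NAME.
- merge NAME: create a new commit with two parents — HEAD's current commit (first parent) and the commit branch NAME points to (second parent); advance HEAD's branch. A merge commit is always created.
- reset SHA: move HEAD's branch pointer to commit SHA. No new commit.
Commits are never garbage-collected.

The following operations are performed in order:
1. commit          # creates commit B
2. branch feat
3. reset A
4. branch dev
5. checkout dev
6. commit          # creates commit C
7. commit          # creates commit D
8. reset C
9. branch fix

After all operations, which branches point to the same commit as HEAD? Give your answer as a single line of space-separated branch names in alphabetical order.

Answer: dev fix

Derivation:
After op 1 (commit): HEAD=main@B [main=B]
After op 2 (branch): HEAD=main@B [feat=B main=B]
After op 3 (reset): HEAD=main@A [feat=B main=A]
After op 4 (branch): HEAD=main@A [dev=A feat=B main=A]
After op 5 (checkout): HEAD=dev@A [dev=A feat=B main=A]
After op 6 (commit): HEAD=dev@C [dev=C feat=B main=A]
After op 7 (commit): HEAD=dev@D [dev=D feat=B main=A]
After op 8 (reset): HEAD=dev@C [dev=C feat=B main=A]
After op 9 (branch): HEAD=dev@C [dev=C feat=B fix=C main=A]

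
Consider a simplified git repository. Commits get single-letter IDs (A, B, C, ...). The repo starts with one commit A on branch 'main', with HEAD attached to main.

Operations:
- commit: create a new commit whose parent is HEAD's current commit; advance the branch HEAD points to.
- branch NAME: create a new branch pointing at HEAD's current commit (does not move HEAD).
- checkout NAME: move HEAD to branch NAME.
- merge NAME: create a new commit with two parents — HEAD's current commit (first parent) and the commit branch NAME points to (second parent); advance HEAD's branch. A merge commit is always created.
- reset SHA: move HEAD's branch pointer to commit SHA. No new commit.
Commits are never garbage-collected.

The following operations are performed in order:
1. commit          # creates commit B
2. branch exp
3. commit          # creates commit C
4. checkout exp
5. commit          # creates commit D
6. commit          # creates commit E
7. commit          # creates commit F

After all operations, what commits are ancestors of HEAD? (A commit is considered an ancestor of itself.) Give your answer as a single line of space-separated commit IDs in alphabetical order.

After op 1 (commit): HEAD=main@B [main=B]
After op 2 (branch): HEAD=main@B [exp=B main=B]
After op 3 (commit): HEAD=main@C [exp=B main=C]
After op 4 (checkout): HEAD=exp@B [exp=B main=C]
After op 5 (commit): HEAD=exp@D [exp=D main=C]
After op 6 (commit): HEAD=exp@E [exp=E main=C]
After op 7 (commit): HEAD=exp@F [exp=F main=C]

Answer: A B D E F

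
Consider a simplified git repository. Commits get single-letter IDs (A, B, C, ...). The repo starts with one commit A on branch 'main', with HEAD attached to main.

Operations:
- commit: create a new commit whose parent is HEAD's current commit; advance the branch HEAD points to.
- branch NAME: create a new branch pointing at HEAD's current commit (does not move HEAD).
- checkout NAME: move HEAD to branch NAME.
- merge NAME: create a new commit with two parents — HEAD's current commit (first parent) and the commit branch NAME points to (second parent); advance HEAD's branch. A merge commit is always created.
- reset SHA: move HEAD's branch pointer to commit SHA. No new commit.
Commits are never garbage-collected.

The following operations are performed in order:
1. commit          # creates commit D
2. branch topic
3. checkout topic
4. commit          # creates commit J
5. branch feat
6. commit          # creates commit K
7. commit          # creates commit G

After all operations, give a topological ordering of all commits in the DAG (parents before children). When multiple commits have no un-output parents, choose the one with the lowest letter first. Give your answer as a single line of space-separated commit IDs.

Answer: A D J K G

Derivation:
After op 1 (commit): HEAD=main@D [main=D]
After op 2 (branch): HEAD=main@D [main=D topic=D]
After op 3 (checkout): HEAD=topic@D [main=D topic=D]
After op 4 (commit): HEAD=topic@J [main=D topic=J]
After op 5 (branch): HEAD=topic@J [feat=J main=D topic=J]
After op 6 (commit): HEAD=topic@K [feat=J main=D topic=K]
After op 7 (commit): HEAD=topic@G [feat=J main=D topic=G]
commit A: parents=[]
commit D: parents=['A']
commit G: parents=['K']
commit J: parents=['D']
commit K: parents=['J']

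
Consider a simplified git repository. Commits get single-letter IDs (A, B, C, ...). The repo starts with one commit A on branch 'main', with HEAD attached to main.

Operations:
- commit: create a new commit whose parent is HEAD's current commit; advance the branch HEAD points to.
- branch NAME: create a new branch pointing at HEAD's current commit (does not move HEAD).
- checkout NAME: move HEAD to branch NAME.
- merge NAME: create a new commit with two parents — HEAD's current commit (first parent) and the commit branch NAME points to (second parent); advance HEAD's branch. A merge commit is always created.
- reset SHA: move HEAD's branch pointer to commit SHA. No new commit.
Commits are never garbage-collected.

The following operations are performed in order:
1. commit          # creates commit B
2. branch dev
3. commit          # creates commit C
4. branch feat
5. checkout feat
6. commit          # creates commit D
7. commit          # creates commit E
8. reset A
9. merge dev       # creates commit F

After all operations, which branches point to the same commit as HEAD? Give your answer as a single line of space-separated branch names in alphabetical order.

After op 1 (commit): HEAD=main@B [main=B]
After op 2 (branch): HEAD=main@B [dev=B main=B]
After op 3 (commit): HEAD=main@C [dev=B main=C]
After op 4 (branch): HEAD=main@C [dev=B feat=C main=C]
After op 5 (checkout): HEAD=feat@C [dev=B feat=C main=C]
After op 6 (commit): HEAD=feat@D [dev=B feat=D main=C]
After op 7 (commit): HEAD=feat@E [dev=B feat=E main=C]
After op 8 (reset): HEAD=feat@A [dev=B feat=A main=C]
After op 9 (merge): HEAD=feat@F [dev=B feat=F main=C]

Answer: feat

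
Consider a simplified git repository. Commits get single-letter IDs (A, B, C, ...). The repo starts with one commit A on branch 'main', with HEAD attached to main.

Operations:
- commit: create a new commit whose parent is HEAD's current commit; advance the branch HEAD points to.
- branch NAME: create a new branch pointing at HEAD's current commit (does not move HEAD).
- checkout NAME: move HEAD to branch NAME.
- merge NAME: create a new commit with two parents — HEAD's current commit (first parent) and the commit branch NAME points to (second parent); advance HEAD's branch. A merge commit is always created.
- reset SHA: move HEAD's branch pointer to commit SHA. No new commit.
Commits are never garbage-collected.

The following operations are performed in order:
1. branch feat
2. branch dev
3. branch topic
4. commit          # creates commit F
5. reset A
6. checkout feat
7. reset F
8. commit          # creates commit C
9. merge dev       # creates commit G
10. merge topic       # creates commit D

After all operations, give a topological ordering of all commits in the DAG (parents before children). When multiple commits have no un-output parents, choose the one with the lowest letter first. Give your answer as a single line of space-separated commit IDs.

After op 1 (branch): HEAD=main@A [feat=A main=A]
After op 2 (branch): HEAD=main@A [dev=A feat=A main=A]
After op 3 (branch): HEAD=main@A [dev=A feat=A main=A topic=A]
After op 4 (commit): HEAD=main@F [dev=A feat=A main=F topic=A]
After op 5 (reset): HEAD=main@A [dev=A feat=A main=A topic=A]
After op 6 (checkout): HEAD=feat@A [dev=A feat=A main=A topic=A]
After op 7 (reset): HEAD=feat@F [dev=A feat=F main=A topic=A]
After op 8 (commit): HEAD=feat@C [dev=A feat=C main=A topic=A]
After op 9 (merge): HEAD=feat@G [dev=A feat=G main=A topic=A]
After op 10 (merge): HEAD=feat@D [dev=A feat=D main=A topic=A]
commit A: parents=[]
commit C: parents=['F']
commit D: parents=['G', 'A']
commit F: parents=['A']
commit G: parents=['C', 'A']

Answer: A F C G D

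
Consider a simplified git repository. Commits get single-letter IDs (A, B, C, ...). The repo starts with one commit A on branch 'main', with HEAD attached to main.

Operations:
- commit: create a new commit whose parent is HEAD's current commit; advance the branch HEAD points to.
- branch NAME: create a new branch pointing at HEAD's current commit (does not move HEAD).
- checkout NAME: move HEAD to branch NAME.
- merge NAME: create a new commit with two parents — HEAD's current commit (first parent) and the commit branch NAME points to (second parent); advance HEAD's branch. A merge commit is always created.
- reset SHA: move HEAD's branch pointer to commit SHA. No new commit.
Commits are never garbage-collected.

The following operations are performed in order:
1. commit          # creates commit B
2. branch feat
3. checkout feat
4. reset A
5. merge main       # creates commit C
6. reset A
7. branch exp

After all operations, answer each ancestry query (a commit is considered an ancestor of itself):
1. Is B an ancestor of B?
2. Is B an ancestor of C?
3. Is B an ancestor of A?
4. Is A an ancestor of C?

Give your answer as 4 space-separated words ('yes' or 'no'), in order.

Answer: yes yes no yes

Derivation:
After op 1 (commit): HEAD=main@B [main=B]
After op 2 (branch): HEAD=main@B [feat=B main=B]
After op 3 (checkout): HEAD=feat@B [feat=B main=B]
After op 4 (reset): HEAD=feat@A [feat=A main=B]
After op 5 (merge): HEAD=feat@C [feat=C main=B]
After op 6 (reset): HEAD=feat@A [feat=A main=B]
After op 7 (branch): HEAD=feat@A [exp=A feat=A main=B]
ancestors(B) = {A,B}; B in? yes
ancestors(C) = {A,B,C}; B in? yes
ancestors(A) = {A}; B in? no
ancestors(C) = {A,B,C}; A in? yes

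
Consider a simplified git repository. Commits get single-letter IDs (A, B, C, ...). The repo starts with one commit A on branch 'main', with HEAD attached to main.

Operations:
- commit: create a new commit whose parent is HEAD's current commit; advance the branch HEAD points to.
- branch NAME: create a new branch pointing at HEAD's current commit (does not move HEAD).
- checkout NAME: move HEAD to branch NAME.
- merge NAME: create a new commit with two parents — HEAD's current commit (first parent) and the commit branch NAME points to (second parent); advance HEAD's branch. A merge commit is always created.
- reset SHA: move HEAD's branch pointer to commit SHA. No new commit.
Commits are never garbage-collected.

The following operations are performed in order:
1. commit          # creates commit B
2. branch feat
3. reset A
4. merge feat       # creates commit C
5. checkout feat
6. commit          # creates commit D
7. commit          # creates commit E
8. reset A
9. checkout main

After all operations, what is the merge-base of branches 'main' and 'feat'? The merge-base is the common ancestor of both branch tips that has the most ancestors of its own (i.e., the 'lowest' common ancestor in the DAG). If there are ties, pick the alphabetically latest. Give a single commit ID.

Answer: A

Derivation:
After op 1 (commit): HEAD=main@B [main=B]
After op 2 (branch): HEAD=main@B [feat=B main=B]
After op 3 (reset): HEAD=main@A [feat=B main=A]
After op 4 (merge): HEAD=main@C [feat=B main=C]
After op 5 (checkout): HEAD=feat@B [feat=B main=C]
After op 6 (commit): HEAD=feat@D [feat=D main=C]
After op 7 (commit): HEAD=feat@E [feat=E main=C]
After op 8 (reset): HEAD=feat@A [feat=A main=C]
After op 9 (checkout): HEAD=main@C [feat=A main=C]
ancestors(main=C): ['A', 'B', 'C']
ancestors(feat=A): ['A']
common: ['A']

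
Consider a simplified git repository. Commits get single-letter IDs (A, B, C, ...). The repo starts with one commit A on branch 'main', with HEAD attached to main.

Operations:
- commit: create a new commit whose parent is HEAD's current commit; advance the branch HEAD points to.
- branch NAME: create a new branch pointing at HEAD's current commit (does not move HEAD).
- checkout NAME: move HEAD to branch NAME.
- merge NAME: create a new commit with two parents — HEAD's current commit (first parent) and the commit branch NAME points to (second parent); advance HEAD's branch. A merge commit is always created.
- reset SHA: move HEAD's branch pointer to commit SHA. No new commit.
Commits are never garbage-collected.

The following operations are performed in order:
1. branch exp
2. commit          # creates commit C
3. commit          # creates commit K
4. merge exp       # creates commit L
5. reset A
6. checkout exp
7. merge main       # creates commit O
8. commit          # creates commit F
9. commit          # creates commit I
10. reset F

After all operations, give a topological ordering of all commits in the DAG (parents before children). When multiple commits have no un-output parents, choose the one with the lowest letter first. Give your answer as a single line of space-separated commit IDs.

Answer: A C K L O F I

Derivation:
After op 1 (branch): HEAD=main@A [exp=A main=A]
After op 2 (commit): HEAD=main@C [exp=A main=C]
After op 3 (commit): HEAD=main@K [exp=A main=K]
After op 4 (merge): HEAD=main@L [exp=A main=L]
After op 5 (reset): HEAD=main@A [exp=A main=A]
After op 6 (checkout): HEAD=exp@A [exp=A main=A]
After op 7 (merge): HEAD=exp@O [exp=O main=A]
After op 8 (commit): HEAD=exp@F [exp=F main=A]
After op 9 (commit): HEAD=exp@I [exp=I main=A]
After op 10 (reset): HEAD=exp@F [exp=F main=A]
commit A: parents=[]
commit C: parents=['A']
commit F: parents=['O']
commit I: parents=['F']
commit K: parents=['C']
commit L: parents=['K', 'A']
commit O: parents=['A', 'A']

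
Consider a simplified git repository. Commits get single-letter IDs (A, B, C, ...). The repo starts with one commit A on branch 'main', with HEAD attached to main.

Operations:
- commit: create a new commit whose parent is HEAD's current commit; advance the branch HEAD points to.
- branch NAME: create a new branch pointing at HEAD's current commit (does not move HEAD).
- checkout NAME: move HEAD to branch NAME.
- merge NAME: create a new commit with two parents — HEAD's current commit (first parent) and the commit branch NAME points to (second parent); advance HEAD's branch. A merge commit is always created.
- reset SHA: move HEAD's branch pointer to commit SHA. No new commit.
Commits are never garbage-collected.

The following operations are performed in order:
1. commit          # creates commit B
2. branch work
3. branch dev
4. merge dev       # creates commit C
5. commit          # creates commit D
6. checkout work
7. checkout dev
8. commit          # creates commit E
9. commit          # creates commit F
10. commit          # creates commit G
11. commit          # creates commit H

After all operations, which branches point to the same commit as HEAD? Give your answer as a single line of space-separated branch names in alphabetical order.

After op 1 (commit): HEAD=main@B [main=B]
After op 2 (branch): HEAD=main@B [main=B work=B]
After op 3 (branch): HEAD=main@B [dev=B main=B work=B]
After op 4 (merge): HEAD=main@C [dev=B main=C work=B]
After op 5 (commit): HEAD=main@D [dev=B main=D work=B]
After op 6 (checkout): HEAD=work@B [dev=B main=D work=B]
After op 7 (checkout): HEAD=dev@B [dev=B main=D work=B]
After op 8 (commit): HEAD=dev@E [dev=E main=D work=B]
After op 9 (commit): HEAD=dev@F [dev=F main=D work=B]
After op 10 (commit): HEAD=dev@G [dev=G main=D work=B]
After op 11 (commit): HEAD=dev@H [dev=H main=D work=B]

Answer: dev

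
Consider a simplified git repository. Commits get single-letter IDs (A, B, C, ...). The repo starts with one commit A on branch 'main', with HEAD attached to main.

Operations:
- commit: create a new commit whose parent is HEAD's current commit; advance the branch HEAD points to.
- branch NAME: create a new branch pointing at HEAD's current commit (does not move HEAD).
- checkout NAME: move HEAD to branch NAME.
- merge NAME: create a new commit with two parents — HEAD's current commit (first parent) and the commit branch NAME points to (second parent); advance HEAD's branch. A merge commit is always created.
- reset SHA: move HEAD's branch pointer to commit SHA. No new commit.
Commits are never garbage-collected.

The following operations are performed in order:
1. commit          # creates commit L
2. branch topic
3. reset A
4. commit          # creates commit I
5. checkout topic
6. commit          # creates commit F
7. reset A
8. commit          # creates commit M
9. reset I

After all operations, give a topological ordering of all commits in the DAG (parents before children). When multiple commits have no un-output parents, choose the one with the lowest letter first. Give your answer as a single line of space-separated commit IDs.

After op 1 (commit): HEAD=main@L [main=L]
After op 2 (branch): HEAD=main@L [main=L topic=L]
After op 3 (reset): HEAD=main@A [main=A topic=L]
After op 4 (commit): HEAD=main@I [main=I topic=L]
After op 5 (checkout): HEAD=topic@L [main=I topic=L]
After op 6 (commit): HEAD=topic@F [main=I topic=F]
After op 7 (reset): HEAD=topic@A [main=I topic=A]
After op 8 (commit): HEAD=topic@M [main=I topic=M]
After op 9 (reset): HEAD=topic@I [main=I topic=I]
commit A: parents=[]
commit F: parents=['L']
commit I: parents=['A']
commit L: parents=['A']
commit M: parents=['A']

Answer: A I L F M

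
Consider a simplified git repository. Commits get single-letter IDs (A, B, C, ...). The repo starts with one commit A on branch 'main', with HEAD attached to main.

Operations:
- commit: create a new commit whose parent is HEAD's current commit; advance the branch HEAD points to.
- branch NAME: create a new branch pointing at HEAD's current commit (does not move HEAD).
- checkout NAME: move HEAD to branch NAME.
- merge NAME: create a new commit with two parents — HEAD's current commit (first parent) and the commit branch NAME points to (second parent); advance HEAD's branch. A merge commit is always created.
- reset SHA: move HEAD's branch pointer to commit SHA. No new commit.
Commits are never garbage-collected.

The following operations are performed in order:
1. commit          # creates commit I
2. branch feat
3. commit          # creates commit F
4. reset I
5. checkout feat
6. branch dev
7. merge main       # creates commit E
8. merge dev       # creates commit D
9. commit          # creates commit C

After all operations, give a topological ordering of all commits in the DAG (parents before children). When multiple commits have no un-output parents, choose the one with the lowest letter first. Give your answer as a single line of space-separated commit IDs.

Answer: A I E D C F

Derivation:
After op 1 (commit): HEAD=main@I [main=I]
After op 2 (branch): HEAD=main@I [feat=I main=I]
After op 3 (commit): HEAD=main@F [feat=I main=F]
After op 4 (reset): HEAD=main@I [feat=I main=I]
After op 5 (checkout): HEAD=feat@I [feat=I main=I]
After op 6 (branch): HEAD=feat@I [dev=I feat=I main=I]
After op 7 (merge): HEAD=feat@E [dev=I feat=E main=I]
After op 8 (merge): HEAD=feat@D [dev=I feat=D main=I]
After op 9 (commit): HEAD=feat@C [dev=I feat=C main=I]
commit A: parents=[]
commit C: parents=['D']
commit D: parents=['E', 'I']
commit E: parents=['I', 'I']
commit F: parents=['I']
commit I: parents=['A']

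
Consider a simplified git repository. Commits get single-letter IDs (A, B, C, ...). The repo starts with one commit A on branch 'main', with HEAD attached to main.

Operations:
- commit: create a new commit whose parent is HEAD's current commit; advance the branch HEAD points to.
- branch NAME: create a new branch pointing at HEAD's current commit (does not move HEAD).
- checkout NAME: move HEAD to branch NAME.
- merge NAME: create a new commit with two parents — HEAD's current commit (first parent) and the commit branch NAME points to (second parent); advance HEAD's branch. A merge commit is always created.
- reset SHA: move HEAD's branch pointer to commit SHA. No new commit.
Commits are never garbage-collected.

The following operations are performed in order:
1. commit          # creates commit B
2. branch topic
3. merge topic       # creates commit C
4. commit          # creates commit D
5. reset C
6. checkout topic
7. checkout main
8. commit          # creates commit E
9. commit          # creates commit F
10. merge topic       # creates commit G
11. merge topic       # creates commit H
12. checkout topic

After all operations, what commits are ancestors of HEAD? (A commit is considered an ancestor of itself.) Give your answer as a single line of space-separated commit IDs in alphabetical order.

Answer: A B

Derivation:
After op 1 (commit): HEAD=main@B [main=B]
After op 2 (branch): HEAD=main@B [main=B topic=B]
After op 3 (merge): HEAD=main@C [main=C topic=B]
After op 4 (commit): HEAD=main@D [main=D topic=B]
After op 5 (reset): HEAD=main@C [main=C topic=B]
After op 6 (checkout): HEAD=topic@B [main=C topic=B]
After op 7 (checkout): HEAD=main@C [main=C topic=B]
After op 8 (commit): HEAD=main@E [main=E topic=B]
After op 9 (commit): HEAD=main@F [main=F topic=B]
After op 10 (merge): HEAD=main@G [main=G topic=B]
After op 11 (merge): HEAD=main@H [main=H topic=B]
After op 12 (checkout): HEAD=topic@B [main=H topic=B]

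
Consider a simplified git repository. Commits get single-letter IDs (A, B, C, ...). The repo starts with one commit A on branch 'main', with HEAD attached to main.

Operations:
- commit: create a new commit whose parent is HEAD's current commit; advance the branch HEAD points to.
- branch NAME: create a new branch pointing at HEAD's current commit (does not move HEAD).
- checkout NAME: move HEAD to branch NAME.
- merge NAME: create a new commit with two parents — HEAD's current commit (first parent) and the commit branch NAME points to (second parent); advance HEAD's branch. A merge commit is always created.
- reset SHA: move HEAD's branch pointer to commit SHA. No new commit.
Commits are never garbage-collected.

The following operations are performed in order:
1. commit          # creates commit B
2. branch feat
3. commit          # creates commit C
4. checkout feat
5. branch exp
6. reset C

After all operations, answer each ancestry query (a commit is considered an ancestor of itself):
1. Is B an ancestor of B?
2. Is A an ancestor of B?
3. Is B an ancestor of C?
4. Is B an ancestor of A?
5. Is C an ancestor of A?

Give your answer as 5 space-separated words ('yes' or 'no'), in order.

After op 1 (commit): HEAD=main@B [main=B]
After op 2 (branch): HEAD=main@B [feat=B main=B]
After op 3 (commit): HEAD=main@C [feat=B main=C]
After op 4 (checkout): HEAD=feat@B [feat=B main=C]
After op 5 (branch): HEAD=feat@B [exp=B feat=B main=C]
After op 6 (reset): HEAD=feat@C [exp=B feat=C main=C]
ancestors(B) = {A,B}; B in? yes
ancestors(B) = {A,B}; A in? yes
ancestors(C) = {A,B,C}; B in? yes
ancestors(A) = {A}; B in? no
ancestors(A) = {A}; C in? no

Answer: yes yes yes no no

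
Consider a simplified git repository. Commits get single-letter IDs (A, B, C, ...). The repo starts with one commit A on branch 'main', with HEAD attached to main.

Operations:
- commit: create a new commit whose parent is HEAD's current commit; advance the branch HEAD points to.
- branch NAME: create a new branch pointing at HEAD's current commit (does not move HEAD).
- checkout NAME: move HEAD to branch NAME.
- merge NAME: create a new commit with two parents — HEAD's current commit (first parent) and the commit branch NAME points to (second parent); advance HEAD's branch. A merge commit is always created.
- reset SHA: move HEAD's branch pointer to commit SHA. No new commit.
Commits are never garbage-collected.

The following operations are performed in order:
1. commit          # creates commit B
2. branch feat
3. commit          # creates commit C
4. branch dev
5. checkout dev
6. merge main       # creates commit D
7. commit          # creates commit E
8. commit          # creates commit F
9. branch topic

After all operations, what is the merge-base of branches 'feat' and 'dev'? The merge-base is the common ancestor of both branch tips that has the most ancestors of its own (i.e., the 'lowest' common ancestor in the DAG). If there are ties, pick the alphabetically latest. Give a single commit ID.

After op 1 (commit): HEAD=main@B [main=B]
After op 2 (branch): HEAD=main@B [feat=B main=B]
After op 3 (commit): HEAD=main@C [feat=B main=C]
After op 4 (branch): HEAD=main@C [dev=C feat=B main=C]
After op 5 (checkout): HEAD=dev@C [dev=C feat=B main=C]
After op 6 (merge): HEAD=dev@D [dev=D feat=B main=C]
After op 7 (commit): HEAD=dev@E [dev=E feat=B main=C]
After op 8 (commit): HEAD=dev@F [dev=F feat=B main=C]
After op 9 (branch): HEAD=dev@F [dev=F feat=B main=C topic=F]
ancestors(feat=B): ['A', 'B']
ancestors(dev=F): ['A', 'B', 'C', 'D', 'E', 'F']
common: ['A', 'B']

Answer: B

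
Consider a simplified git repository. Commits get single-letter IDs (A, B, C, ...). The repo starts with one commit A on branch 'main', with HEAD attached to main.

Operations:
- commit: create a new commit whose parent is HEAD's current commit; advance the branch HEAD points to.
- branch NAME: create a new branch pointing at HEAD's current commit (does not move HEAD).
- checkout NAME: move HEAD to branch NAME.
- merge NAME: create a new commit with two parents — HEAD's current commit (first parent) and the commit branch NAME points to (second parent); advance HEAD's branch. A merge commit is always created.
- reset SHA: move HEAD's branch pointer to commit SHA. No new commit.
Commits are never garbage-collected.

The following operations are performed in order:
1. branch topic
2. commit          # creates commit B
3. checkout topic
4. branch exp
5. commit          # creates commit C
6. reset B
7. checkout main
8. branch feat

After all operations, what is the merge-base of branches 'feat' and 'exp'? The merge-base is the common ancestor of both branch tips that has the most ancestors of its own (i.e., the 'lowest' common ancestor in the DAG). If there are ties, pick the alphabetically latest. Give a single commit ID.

Answer: A

Derivation:
After op 1 (branch): HEAD=main@A [main=A topic=A]
After op 2 (commit): HEAD=main@B [main=B topic=A]
After op 3 (checkout): HEAD=topic@A [main=B topic=A]
After op 4 (branch): HEAD=topic@A [exp=A main=B topic=A]
After op 5 (commit): HEAD=topic@C [exp=A main=B topic=C]
After op 6 (reset): HEAD=topic@B [exp=A main=B topic=B]
After op 7 (checkout): HEAD=main@B [exp=A main=B topic=B]
After op 8 (branch): HEAD=main@B [exp=A feat=B main=B topic=B]
ancestors(feat=B): ['A', 'B']
ancestors(exp=A): ['A']
common: ['A']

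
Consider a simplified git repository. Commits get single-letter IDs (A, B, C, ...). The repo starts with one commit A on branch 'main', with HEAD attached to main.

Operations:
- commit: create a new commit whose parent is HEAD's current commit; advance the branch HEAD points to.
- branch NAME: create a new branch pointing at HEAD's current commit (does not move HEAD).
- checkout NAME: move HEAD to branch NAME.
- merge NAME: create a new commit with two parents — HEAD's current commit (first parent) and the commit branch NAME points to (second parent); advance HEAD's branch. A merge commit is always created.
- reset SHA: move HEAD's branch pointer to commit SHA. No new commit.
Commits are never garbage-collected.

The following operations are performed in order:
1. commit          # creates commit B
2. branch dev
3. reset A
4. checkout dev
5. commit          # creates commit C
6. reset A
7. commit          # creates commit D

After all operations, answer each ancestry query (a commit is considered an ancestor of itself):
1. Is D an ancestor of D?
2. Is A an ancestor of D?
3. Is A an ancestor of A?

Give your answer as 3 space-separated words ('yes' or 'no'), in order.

After op 1 (commit): HEAD=main@B [main=B]
After op 2 (branch): HEAD=main@B [dev=B main=B]
After op 3 (reset): HEAD=main@A [dev=B main=A]
After op 4 (checkout): HEAD=dev@B [dev=B main=A]
After op 5 (commit): HEAD=dev@C [dev=C main=A]
After op 6 (reset): HEAD=dev@A [dev=A main=A]
After op 7 (commit): HEAD=dev@D [dev=D main=A]
ancestors(D) = {A,D}; D in? yes
ancestors(D) = {A,D}; A in? yes
ancestors(A) = {A}; A in? yes

Answer: yes yes yes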